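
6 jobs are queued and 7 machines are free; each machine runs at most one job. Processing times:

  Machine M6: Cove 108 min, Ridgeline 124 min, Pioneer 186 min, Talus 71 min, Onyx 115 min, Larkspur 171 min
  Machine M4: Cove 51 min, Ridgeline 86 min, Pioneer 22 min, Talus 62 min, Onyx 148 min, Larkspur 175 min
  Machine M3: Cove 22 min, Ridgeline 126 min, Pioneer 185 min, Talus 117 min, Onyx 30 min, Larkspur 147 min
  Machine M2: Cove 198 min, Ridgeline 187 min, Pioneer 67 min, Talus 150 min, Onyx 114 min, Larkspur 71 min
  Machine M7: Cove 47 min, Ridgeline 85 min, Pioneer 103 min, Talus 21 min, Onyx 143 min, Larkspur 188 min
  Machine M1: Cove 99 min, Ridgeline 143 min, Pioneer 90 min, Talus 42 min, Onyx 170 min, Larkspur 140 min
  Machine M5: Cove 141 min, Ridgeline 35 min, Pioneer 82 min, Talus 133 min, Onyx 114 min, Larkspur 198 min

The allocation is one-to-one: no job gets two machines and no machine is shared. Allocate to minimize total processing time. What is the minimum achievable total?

Minimum total: 247 min

Optimal: Cove→Machine M7 (47 min), Ridgeline→Machine M5 (35 min), Pioneer→Machine M4 (22 min), Talus→Machine M1 (42 min), Onyx→Machine M3 (30 min), Larkspur→Machine M2 (71 min) — total 47+35+22+42+30+71 = 247 min.
Row-greedy (each job in turn takes its cheapest remaining machine) gives 354 min, worse by 107.
No other one-to-one assignment undercuts 247 min.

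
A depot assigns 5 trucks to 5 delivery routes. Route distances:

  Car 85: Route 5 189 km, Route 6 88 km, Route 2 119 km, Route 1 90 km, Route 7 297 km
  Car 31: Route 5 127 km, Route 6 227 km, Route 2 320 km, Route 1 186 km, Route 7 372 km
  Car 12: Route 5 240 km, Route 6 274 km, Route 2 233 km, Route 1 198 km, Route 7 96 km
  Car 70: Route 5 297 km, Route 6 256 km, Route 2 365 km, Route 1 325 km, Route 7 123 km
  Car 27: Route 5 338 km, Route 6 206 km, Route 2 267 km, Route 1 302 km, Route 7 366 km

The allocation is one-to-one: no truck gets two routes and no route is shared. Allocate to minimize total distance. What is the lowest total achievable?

Min total: 773 km

Optimal: Car 85→Route 2 (119 km), Car 31→Route 5 (127 km), Car 12→Route 1 (198 km), Car 70→Route 7 (123 km), Car 27→Route 6 (206 km) — total 119+127+198+123+206 = 773 km.
Column-greedy (each route in turn goes to its cheapest remaining truck) gives 873 km, worse by 100.
Next-best assignment: Car 85→Route 1, Car 31→Route 5, Car 12→Route 2, Car 70→Route 7, Car 27→Route 6 = 779 km.
Every other assignment is strictly worse.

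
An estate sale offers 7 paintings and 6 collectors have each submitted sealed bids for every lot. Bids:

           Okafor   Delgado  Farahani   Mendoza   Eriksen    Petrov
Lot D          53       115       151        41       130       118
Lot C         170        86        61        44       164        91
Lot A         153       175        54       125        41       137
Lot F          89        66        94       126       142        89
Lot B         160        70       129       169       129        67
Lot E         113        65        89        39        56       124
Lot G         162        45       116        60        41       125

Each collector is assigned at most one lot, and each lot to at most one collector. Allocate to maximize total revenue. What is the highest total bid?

Maximum total: $945

Optimal: Okafor→Lot G ($162), Delgado→Lot A ($175), Farahani→Lot D ($151), Mendoza→Lot B ($169), Eriksen→Lot C ($164), Petrov→Lot E ($124) — total 162+175+151+169+164+124 = $945.
Column-greedy (each lot in turn goes to its best remaining collector) gives $931, worse by 14.
Swapping Petrov↔Mendoza (Petrov→Lot B $67, Mendoza→Lot E $39) loses 187.
Every other assignment is strictly worse.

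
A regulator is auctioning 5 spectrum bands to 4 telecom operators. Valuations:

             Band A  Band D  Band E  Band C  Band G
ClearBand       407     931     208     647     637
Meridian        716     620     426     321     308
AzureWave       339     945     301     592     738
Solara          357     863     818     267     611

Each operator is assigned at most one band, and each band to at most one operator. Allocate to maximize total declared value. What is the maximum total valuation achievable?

Max total: $3203M

Optimal: ClearBand→Band D ($931M), Meridian→Band A ($716M), AzureWave→Band G ($738M), Solara→Band E ($818M) — total 931+716+738+818 = $3203M.
Max-entry greedy (repeatedly take the single best remaining cell) gives $3126M, worse by 77.
Checked against all permutations: $3203M is optimal.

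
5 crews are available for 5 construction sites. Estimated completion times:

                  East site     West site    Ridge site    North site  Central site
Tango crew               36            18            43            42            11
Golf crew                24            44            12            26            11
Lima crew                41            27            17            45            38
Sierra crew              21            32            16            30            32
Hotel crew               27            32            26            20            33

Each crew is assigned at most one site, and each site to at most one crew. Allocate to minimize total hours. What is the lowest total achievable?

Minimum total: 87 hours

Treat this as an assignment problem: match each crew to one site.
Optimal: Tango crew→West site (18 hours), Golf crew→Central site (11 hours), Lima crew→Ridge site (17 hours), Sierra crew→East site (21 hours), Hotel crew→North site (20 hours) — total 18+11+17+21+20 = 87 hours.
Min-entry greedy (repeatedly take the single cheapest remaining cell) gives 91 hours, worse by 4.
Next-best assignment: Tango crew→Central site, Golf crew→Ridge site, Lima crew→West site, Sierra crew→East site, Hotel crew→North site = 91 hours.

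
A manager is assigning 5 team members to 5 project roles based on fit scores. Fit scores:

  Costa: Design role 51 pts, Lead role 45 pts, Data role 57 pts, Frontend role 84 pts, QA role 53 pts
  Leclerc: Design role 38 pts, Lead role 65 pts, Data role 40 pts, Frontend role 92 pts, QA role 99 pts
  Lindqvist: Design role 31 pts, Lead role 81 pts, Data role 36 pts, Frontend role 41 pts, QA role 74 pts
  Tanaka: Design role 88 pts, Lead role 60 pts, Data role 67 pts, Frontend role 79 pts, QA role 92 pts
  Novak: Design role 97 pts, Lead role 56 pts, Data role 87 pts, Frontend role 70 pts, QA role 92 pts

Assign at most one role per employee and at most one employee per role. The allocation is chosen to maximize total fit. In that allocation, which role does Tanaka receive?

Tanaka receives Design role.

Treat this as an assignment problem: match each employee to one role.
Optimal: Costa→Frontend role (84 pts), Leclerc→QA role (99 pts), Lindqvist→Lead role (81 pts), Tanaka→Design role (88 pts), Novak→Data role (87 pts) — total 84+99+81+88+87 = 439 pts.
Max-entry greedy (repeatedly take the single best remaining cell) gives 428 pts, worse by 11.
Next-best assignment: Costa→Frontend role, Leclerc→QA role, Lindqvist→Lead role, Tanaka→Data role, Novak→Design role = 428 pts.
Tanaka's own top role is QA role (92 pts), but forcing Tanaka→QA role and reassigning the rest optimally gives only 419 pts — worse by 20.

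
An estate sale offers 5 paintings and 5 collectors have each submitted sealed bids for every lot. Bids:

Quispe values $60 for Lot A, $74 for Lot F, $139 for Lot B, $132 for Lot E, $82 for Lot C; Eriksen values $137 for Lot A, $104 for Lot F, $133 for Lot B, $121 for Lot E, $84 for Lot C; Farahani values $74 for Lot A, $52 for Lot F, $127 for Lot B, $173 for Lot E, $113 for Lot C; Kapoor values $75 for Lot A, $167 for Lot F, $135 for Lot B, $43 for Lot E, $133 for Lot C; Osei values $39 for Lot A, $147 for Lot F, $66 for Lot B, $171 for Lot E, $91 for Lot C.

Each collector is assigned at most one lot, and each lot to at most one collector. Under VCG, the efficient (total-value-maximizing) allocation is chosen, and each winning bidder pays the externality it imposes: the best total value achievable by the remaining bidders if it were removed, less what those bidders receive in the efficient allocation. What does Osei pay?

Efficient allocation: Quispe→Lot B ($139), Eriksen→Lot A ($137), Farahani→Lot E ($173), Kapoor→Lot C ($133), Osei→Lot F ($147); total welfare W = $729.
Osei receives Lot F at value $147, so the others get W − 147 = $582.
Without Osei: best allocation of the remaining 4 bidders over all 5 lots is Quispe→Lot B ($139), Eriksen→Lot A ($137), Farahani→Lot E ($173), Kapoor→Lot F ($167), total $616.
VCG payment = (others' best without Osei) − (others' welfare with Osei) = 616 − 582 = $34.

Osei pays $34.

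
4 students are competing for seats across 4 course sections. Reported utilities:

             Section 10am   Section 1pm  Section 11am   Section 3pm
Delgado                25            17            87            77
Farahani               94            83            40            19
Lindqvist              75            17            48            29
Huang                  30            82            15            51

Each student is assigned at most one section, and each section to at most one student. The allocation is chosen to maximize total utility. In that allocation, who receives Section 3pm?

Optimal: Delgado→Section 3pm (77 points), Farahani→Section 10am (94 points), Lindqvist→Section 11am (48 points), Huang→Section 1pm (82 points) — total 77+94+48+82 = 301 points.
Row-greedy (each student in turn takes its best remaining section) gives 292 points, worse by 9.
Next-best assignment: Delgado→Section 11am, Farahani→Section 1pm, Lindqvist→Section 10am, Huang→Section 3pm = 296 points.
Delgado's own top section is Section 11am (87 points), but forcing Delgado→Section 11am and reassigning the rest optimally gives only 296 points — worse by 5.

Delgado receives Section 3pm.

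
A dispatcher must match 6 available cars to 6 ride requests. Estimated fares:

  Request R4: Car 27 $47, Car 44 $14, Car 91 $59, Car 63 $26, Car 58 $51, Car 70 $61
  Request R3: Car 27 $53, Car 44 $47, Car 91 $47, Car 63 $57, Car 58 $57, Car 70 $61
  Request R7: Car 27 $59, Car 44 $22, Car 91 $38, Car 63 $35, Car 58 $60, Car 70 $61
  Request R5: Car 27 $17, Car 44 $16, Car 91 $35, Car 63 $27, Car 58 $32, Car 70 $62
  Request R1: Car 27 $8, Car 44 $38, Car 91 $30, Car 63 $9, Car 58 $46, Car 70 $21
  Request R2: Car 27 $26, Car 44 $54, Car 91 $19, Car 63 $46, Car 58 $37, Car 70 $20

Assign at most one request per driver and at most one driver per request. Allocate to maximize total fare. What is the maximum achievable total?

Optimal: Car 27→Request R7 ($59), Car 44→Request R2 ($54), Car 91→Request R4 ($59), Car 63→Request R3 ($57), Car 58→Request R1 ($46), Car 70→Request R5 ($62) — total 59+54+59+57+46+62 = $337.
Max-entry greedy (repeatedly take the single best remaining cell) gives $300, worse by 37.
Next-best assignment: Car 27→Request R7, Car 44→Request R1, Car 91→Request R4, Car 63→Request R2, Car 58→Request R3, Car 70→Request R5 = $321.
No other one-to-one assignment exceeds $337.

Maximum total: $337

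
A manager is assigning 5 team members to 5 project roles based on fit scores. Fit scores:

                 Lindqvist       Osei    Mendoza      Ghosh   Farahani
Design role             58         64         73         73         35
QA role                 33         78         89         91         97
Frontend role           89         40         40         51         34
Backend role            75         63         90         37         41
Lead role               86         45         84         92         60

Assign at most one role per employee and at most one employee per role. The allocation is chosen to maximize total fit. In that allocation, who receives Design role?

Optimal: Lindqvist→Frontend role (89 pts), Osei→Design role (64 pts), Mendoza→Backend role (90 pts), Ghosh→Lead role (92 pts), Farahani→QA role (97 pts) — total 89+64+90+92+97 = 432 pts.
Next-best assignment: Lindqvist→Frontend role, Osei→Backend role, Mendoza→Design role, Ghosh→Lead role, Farahani→QA role = 414 pts.
Swapping Osei↔Ghosh (Osei→Lead role 45 pts, Ghosh→Design role 73 pts) loses 38.
Osei's own top role is QA role (78 pts), but forcing Osei→QA role and reassigning the rest optimally gives only 390 pts — worse by 42.

Osei receives Design role.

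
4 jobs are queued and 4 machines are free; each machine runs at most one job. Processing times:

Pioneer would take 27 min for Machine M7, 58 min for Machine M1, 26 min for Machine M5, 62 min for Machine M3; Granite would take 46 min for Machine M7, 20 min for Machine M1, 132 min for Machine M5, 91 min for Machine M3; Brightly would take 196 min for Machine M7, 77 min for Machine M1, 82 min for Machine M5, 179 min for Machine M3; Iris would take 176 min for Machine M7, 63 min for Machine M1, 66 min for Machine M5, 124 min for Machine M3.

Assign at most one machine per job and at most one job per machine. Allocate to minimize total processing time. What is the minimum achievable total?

Optimal: Pioneer→Machine M3 (62 min), Granite→Machine M7 (46 min), Brightly→Machine M1 (77 min), Iris→Machine M5 (66 min) — total 62+46+77+66 = 251 min.
Column-greedy (each machine in turn goes to its cheapest remaining job) gives 292 min, worse by 41.
Next-best assignment: Pioneer→Machine M7, Granite→Machine M1, Brightly→Machine M5, Iris→Machine M3 = 253 min.
No other one-to-one assignment undercuts 251 min.

Minimum total: 251 min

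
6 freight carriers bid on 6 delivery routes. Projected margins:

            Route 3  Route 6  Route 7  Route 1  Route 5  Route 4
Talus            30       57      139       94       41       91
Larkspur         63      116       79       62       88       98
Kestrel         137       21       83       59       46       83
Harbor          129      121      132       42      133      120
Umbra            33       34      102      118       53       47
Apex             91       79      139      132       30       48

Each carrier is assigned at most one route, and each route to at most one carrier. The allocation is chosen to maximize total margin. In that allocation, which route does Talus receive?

Optimal: Talus→Route 4 ($91k), Larkspur→Route 6 ($116k), Kestrel→Route 3 ($137k), Harbor→Route 5 ($133k), Umbra→Route 1 ($118k), Apex→Route 7 ($139k) — total 91+116+137+133+118+139 = $734k.
Row-greedy (each carrier in turn takes its best remaining route) gives $691k, worse by 43.
Next-best assignment: Talus→Route 4, Larkspur→Route 6, Kestrel→Route 3, Harbor→Route 5, Umbra→Route 7, Apex→Route 1 = $711k.
Swapping Umbra↔Kestrel (Umbra→Route 3 $33k, Kestrel→Route 1 $59k) loses 163.
Checked against all permutations: $734k is optimal.
Talus's own top route is Route 7 ($139k), but forcing Talus→Route 7 and reassigning the rest optimally gives only $704k — worse by 30.

Talus receives Route 4.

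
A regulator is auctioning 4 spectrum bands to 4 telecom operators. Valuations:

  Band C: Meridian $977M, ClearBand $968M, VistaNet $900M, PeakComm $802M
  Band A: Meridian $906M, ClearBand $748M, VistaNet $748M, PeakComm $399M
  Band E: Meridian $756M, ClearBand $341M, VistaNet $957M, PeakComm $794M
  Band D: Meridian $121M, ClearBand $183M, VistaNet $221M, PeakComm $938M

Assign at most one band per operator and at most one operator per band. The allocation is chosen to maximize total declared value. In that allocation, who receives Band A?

This is the linear assignment problem.
Optimal: Meridian→Band A ($906M), ClearBand→Band C ($968M), VistaNet→Band E ($957M), PeakComm→Band D ($938M) — total 906+968+957+938 = $3769M.
Column-greedy (each band in turn goes to its best remaining operator) gives $3620M, worse by 149.
Next-best assignment: Meridian→Band C, ClearBand→Band A, VistaNet→Band E, PeakComm→Band D = $3620M.
Checked against all permutations: $3769M is optimal.
Meridian's own top band is Band C ($977M), but forcing Meridian→Band C and reassigning the rest optimally gives only $3620M — worse by 149.

Meridian receives Band A.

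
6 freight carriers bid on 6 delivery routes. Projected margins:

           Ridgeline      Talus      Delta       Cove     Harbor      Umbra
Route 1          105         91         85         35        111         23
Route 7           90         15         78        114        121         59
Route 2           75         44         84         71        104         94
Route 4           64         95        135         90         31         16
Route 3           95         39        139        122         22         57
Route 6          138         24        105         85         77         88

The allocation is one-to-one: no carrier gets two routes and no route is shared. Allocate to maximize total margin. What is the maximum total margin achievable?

Maximum total: $701k

Optimal: Ridgeline→Route 6 ($138k), Talus→Route 1 ($91k), Delta→Route 4 ($135k), Cove→Route 3 ($122k), Harbor→Route 7 ($121k), Umbra→Route 2 ($94k) — total 138+91+135+122+121+94 = $701k.
Column-greedy (each route in turn goes to its best remaining carrier) gives $573k, worse by 128.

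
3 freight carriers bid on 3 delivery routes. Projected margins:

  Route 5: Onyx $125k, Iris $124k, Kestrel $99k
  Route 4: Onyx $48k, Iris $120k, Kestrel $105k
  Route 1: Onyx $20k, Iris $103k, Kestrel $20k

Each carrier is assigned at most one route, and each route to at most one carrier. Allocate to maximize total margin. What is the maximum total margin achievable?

Max total: $333k

Optimal: Onyx→Route 5 ($125k), Iris→Route 1 ($103k), Kestrel→Route 4 ($105k) — total 125+103+105 = $333k.
Column-greedy (each route in turn goes to its best remaining carrier) gives $265k, worse by 68.
Next-best assignment: Onyx→Route 5, Iris→Route 4, Kestrel→Route 1 = $265k.
Swapping Iris↔Onyx (Iris→Route 5 $124k, Onyx→Route 1 $20k) loses 84.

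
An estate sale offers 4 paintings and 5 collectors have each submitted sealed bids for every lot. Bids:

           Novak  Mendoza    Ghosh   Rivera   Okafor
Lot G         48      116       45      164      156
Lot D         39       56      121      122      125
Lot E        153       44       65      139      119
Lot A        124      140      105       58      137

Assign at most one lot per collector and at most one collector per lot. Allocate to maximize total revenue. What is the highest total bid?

Optimal: Rivera→Lot G ($164), Okafor→Lot D ($125), Novak→Lot E ($153), Mendoza→Lot A ($140) — total 164+125+153+140 = $582.
Row-greedy (each collector in turn takes its best remaining lot) gives $578, worse by 4.
Next-best assignment: Rivera→Lot G, Ghosh→Lot D, Novak→Lot E, Mendoza→Lot A = $578.

Max total: $582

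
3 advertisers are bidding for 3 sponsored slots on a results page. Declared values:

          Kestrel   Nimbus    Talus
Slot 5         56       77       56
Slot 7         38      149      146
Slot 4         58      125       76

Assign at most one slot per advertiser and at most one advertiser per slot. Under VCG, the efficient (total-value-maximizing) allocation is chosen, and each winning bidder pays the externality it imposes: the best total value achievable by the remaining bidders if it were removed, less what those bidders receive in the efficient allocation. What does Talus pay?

Efficient allocation: Kestrel→Slot 5 ($56), Nimbus→Slot 4 ($125), Talus→Slot 7 ($146); total welfare W = $327.
Talus receives Slot 7 at value $146, so the others get W − 146 = $181.
Without Talus: best allocation of the remaining 2 bidders over all 3 slots is Kestrel→Slot 4 ($58), Nimbus→Slot 7 ($149), total $207.
VCG payment = (others' best without Talus) − (others' welfare with Talus) = 207 − 181 = $26.

Talus pays $26.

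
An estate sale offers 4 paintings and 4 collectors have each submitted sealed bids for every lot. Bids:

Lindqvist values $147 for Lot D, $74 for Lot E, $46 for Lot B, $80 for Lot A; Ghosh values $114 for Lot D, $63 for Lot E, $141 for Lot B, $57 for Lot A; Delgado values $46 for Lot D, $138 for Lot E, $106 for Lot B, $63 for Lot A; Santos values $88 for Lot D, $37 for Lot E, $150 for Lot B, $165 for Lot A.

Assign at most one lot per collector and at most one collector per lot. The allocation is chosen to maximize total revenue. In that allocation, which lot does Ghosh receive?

Optimal: Lindqvist→Lot D ($147), Ghosh→Lot B ($141), Delgado→Lot E ($138), Santos→Lot A ($165) — total 147+141+138+165 = $591.
Next-best assignment: Lindqvist→Lot D, Ghosh→Lot A, Delgado→Lot E, Santos→Lot B = $492.

Ghosh receives Lot B.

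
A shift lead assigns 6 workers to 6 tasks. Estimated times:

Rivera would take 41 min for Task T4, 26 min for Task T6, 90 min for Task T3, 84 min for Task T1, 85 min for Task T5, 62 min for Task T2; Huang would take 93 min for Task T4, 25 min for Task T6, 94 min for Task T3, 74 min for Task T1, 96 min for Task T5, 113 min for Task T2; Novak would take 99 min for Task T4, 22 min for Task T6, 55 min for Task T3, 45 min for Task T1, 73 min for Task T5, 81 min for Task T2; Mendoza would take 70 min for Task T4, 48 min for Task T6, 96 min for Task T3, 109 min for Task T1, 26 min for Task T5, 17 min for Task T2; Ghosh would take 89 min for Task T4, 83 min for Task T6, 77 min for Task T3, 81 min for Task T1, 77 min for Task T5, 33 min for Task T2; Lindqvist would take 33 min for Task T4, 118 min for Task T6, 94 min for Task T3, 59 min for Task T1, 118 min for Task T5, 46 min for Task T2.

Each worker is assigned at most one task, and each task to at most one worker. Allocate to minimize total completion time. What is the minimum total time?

Min total: 239 min

Optimal: Rivera→Task T4 (41 min), Huang→Task T6 (25 min), Novak→Task T3 (55 min), Mendoza→Task T5 (26 min), Ghosh→Task T2 (33 min), Lindqvist→Task T1 (59 min) — total 41+25+55+26+33+59 = 239 min.
Column-greedy (each task in turn goes to its cheapest remaining worker) gives 294 min, worse by 55.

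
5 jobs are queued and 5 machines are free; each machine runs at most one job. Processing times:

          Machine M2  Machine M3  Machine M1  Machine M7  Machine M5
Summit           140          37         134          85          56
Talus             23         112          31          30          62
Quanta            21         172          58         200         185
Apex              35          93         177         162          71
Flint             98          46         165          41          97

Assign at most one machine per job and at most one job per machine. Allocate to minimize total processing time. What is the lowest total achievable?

Treat this as an assignment problem: match each job to one machine.
Optimal: Summit→Machine M3 (37 min), Talus→Machine M1 (31 min), Quanta→Machine M2 (21 min), Apex→Machine M5 (71 min), Flint→Machine M7 (41 min) — total 37+31+21+71+41 = 201 min.
Min-entry greedy (repeatedly take the single cheapest remaining cell) gives 324 min, worse by 123.
Next-best assignment: Summit→Machine M5, Talus→Machine M7, Quanta→Machine M1, Apex→Machine M2, Flint→Machine M3 = 225 min.
Swapping Flint↔Talus (Flint→Machine M1 165 min, Talus→Machine M7 30 min) adds 123.
Checked against all permutations: 201 min is optimal.

Min total: 201 min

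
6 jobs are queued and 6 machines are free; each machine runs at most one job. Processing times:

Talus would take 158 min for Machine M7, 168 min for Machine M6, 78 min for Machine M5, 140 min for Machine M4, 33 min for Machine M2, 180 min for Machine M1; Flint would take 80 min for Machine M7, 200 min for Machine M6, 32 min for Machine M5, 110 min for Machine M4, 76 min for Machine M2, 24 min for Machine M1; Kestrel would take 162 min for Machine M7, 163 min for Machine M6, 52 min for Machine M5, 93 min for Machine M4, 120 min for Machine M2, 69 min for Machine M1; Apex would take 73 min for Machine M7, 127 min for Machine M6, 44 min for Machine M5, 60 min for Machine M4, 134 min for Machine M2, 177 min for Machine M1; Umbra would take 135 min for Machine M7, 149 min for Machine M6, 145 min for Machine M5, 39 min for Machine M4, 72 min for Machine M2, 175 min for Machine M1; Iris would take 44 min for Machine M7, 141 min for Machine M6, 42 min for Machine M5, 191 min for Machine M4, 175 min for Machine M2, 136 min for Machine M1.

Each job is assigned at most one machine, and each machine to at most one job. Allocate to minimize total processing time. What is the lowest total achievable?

Optimal: Talus→Machine M2 (33 min), Flint→Machine M1 (24 min), Kestrel→Machine M5 (52 min), Apex→Machine M6 (127 min), Umbra→Machine M4 (39 min), Iris→Machine M7 (44 min) — total 33+24+52+127+39+44 = 319 min.
Row-greedy (each job in turn takes its cheapest remaining machine) gives 445 min, worse by 126.
Next-best assignment: Talus→Machine M2, Flint→Machine M5, Kestrel→Machine M1, Apex→Machine M6, Umbra→Machine M4, Iris→Machine M7 = 344 min.
Every other assignment is strictly worse.

Min total: 319 min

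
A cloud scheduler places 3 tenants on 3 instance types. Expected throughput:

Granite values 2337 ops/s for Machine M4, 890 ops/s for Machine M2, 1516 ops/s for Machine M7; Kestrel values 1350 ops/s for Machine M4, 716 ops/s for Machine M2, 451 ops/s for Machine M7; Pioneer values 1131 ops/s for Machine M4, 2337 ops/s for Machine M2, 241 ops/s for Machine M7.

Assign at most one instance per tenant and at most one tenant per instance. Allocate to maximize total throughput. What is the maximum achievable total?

This is a one-to-one assignment (maximum-weight bipartite matching).
Optimal: Granite→Machine M7 (1516 ops/s), Kestrel→Machine M4 (1350 ops/s), Pioneer→Machine M2 (2337 ops/s) — total 1516+1350+2337 = 5203 ops/s.
Max-entry greedy (repeatedly take the single best remaining cell) gives 5125 ops/s, worse by 78.
Swapping Granite↔Kestrel (Granite→Machine M4 2337 ops/s, Kestrel→Machine M7 451 ops/s) loses 78.
Checked against all permutations: 5203 ops/s is optimal.

Maximum total: 5203 ops/s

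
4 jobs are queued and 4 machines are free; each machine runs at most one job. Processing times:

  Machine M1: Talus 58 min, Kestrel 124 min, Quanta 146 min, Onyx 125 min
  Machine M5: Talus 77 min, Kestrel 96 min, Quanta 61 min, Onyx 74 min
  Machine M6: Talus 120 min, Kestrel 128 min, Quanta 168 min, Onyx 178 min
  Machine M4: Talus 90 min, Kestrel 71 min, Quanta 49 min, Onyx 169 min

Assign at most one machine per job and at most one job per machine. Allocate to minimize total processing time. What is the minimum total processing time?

Minimum total: 309 min

Treat this as an assignment problem: match each job to one machine.
Optimal: Talus→Machine M1 (58 min), Kestrel→Machine M6 (128 min), Quanta→Machine M4 (49 min), Onyx→Machine M5 (74 min) — total 58+128+49+74 = 309 min.
Column-greedy (each machine in turn goes to its cheapest remaining job) gives 416 min, worse by 107.
Next-best assignment: Talus→Machine M6, Kestrel→Machine M1, Quanta→Machine M4, Onyx→Machine M5 = 367 min.
No other one-to-one assignment undercuts 309 min.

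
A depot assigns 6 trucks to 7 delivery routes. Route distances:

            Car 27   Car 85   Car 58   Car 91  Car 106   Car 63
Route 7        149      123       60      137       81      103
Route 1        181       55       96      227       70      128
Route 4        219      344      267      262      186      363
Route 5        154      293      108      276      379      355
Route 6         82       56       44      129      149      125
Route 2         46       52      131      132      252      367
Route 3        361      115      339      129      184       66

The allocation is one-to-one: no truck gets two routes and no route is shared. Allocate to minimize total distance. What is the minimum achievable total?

Min total: 483 km

Optimal: Car 27→Route 2 (46 km), Car 85→Route 6 (56 km), Car 58→Route 5 (108 km), Car 91→Route 7 (137 km), Car 106→Route 1 (70 km), Car 63→Route 3 (66 km) — total 46+56+108+137+70+66 = 483 km.
Row-greedy (each truck in turn takes its cheapest remaining route) gives 710 km, worse by 227.
Swapping Car 63↔Car 91 (Car 63→Route 7 103 km, Car 91→Route 3 129 km) adds 29.
Checked against all permutations: 483 km is optimal.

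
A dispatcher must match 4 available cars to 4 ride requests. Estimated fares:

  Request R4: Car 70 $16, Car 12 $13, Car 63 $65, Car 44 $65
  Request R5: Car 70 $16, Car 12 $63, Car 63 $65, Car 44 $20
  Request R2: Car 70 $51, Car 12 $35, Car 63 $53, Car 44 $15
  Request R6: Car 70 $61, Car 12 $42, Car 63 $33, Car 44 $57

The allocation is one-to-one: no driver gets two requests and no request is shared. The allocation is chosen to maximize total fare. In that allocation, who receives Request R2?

This is a one-to-one assignment (maximum-weight bipartite matching).
Optimal: Car 70→Request R6 ($61), Car 12→Request R5 ($63), Car 63→Request R2 ($53), Car 44→Request R4 ($65) — total 61+63+53+65 = $242.
Max-entry greedy (repeatedly take the single best remaining cell) gives $204, worse by 38.
Next-best assignment: Car 70→Request R2, Car 12→Request R5, Car 63→Request R4, Car 44→Request R6 = $236.
Swapping Car 63↔Car 12 (Car 63→Request R5 $65, Car 12→Request R2 $35) loses 16.
No other one-to-one assignment exceeds $242.
Car 63's own top request is Request R4 ($65), but forcing Car 63→Request R4 and reassigning the rest optimally gives only $236 — worse by 6.

Car 63 receives Request R2.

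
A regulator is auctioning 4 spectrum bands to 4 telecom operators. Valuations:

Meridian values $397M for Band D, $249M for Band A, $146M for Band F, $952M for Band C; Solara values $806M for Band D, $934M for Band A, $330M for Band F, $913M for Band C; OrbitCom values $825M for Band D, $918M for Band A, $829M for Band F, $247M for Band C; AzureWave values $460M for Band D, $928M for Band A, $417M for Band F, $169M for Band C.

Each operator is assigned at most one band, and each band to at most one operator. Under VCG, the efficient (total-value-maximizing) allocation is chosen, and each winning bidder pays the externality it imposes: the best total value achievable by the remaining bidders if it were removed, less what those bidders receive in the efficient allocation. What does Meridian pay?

Meridian pays $107M.

Efficient allocation: Meridian→Band C ($952M), Solara→Band D ($806M), OrbitCom→Band F ($829M), AzureWave→Band A ($928M); total welfare W = $3515M.
Meridian receives Band C at value $952M, so the others get W − 952 = $2563M.
Without Meridian: best allocation of the remaining 3 bidders over all 4 bands is Solara→Band C ($913M), OrbitCom→Band F ($829M), AzureWave→Band A ($928M), total $2670M.
VCG payment = (others' best without Meridian) − (others' welfare with Meridian) = 2670 − 2563 = $107M.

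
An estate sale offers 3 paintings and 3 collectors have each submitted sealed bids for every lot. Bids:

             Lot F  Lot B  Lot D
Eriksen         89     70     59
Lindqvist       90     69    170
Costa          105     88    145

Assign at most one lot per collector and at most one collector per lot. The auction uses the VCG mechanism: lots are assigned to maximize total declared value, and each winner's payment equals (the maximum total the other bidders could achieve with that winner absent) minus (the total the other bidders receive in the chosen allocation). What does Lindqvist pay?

Efficient allocation: Eriksen→Lot F ($89), Lindqvist→Lot D ($170), Costa→Lot B ($88); total welfare W = $347.
Lindqvist receives Lot D at value $170, so the others get W − 170 = $177.
Without Lindqvist: best allocation of the remaining 2 bidders over all 3 lots is Eriksen→Lot F ($89), Costa→Lot D ($145), total $234.
VCG payment = (others' best without Lindqvist) − (others' welfare with Lindqvist) = 234 − 177 = $57.

Lindqvist pays $57.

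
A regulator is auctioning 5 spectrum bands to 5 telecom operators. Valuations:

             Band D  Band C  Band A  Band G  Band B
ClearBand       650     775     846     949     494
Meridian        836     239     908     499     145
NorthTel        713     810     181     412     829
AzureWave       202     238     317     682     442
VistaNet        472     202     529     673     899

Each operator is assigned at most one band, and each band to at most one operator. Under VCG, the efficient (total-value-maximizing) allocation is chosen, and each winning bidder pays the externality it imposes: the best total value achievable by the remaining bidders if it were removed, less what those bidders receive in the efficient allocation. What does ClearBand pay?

ClearBand pays $72M.

Efficient allocation: ClearBand→Band A ($846M), Meridian→Band D ($836M), NorthTel→Band C ($810M), AzureWave→Band G ($682M), VistaNet→Band B ($899M); total welfare W = $4073M.
ClearBand receives Band A at value $846M, so the others get W − 846 = $3227M.
Without ClearBand: best allocation of the remaining 4 bidders over all 5 bands is Meridian→Band A ($908M), NorthTel→Band C ($810M), AzureWave→Band G ($682M), VistaNet→Band B ($899M), total $3299M.
VCG payment = (others' best without ClearBand) − (others' welfare with ClearBand) = 3299 − 3227 = $72M.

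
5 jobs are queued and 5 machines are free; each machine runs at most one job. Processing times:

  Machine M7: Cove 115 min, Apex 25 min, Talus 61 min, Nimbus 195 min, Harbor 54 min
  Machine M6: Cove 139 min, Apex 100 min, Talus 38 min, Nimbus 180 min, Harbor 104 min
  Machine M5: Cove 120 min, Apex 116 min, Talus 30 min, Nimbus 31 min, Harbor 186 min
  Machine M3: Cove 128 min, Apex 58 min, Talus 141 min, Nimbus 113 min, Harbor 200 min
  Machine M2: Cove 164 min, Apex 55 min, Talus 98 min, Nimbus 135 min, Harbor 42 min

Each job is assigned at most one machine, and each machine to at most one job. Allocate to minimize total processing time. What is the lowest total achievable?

Optimal: Cove→Machine M3 (128 min), Apex→Machine M7 (25 min), Talus→Machine M6 (38 min), Nimbus→Machine M5 (31 min), Harbor→Machine M2 (42 min) — total 128+25+38+31+42 = 264 min.
Row-greedy (each job in turn takes its cheapest remaining machine) gives 417 min, worse by 153.
Next-best assignment: Cove→Machine M7, Apex→Machine M3, Talus→Machine M6, Nimbus→Machine M5, Harbor→Machine M2 = 284 min.

Min total: 264 min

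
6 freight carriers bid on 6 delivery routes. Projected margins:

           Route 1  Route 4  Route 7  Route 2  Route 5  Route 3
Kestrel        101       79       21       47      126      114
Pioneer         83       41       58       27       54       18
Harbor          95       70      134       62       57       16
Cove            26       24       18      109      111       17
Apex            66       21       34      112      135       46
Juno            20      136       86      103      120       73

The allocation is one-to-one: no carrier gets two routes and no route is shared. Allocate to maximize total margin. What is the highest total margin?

Max total: $711k

Optimal: Kestrel→Route 3 ($114k), Pioneer→Route 1 ($83k), Harbor→Route 7 ($134k), Cove→Route 2 ($109k), Apex→Route 5 ($135k), Juno→Route 4 ($136k) — total 114+83+134+109+135+136 = $711k.
Row-greedy (each carrier in turn takes its best remaining route) gives $634k, worse by 77.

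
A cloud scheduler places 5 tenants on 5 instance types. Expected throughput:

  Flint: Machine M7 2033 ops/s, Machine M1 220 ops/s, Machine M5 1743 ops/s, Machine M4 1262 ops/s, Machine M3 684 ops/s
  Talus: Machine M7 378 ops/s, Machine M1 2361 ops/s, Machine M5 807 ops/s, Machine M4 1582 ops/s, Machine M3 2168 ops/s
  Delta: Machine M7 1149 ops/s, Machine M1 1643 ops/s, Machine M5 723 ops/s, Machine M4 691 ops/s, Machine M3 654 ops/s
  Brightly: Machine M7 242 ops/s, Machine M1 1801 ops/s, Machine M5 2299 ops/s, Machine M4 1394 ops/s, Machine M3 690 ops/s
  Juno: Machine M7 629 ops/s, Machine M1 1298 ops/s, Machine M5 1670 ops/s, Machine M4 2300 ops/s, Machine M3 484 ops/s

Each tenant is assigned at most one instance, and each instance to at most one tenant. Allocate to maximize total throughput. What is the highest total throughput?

Maximum total: 10443 ops/s

Optimal: Flint→Machine M7 (2033 ops/s), Talus→Machine M3 (2168 ops/s), Delta→Machine M1 (1643 ops/s), Brightly→Machine M5 (2299 ops/s), Juno→Machine M4 (2300 ops/s) — total 2033+2168+1643+2299+2300 = 10443 ops/s.
Max-entry greedy (repeatedly take the single best remaining cell) gives 9647 ops/s, worse by 796.
Checked against all permutations: 10443 ops/s is optimal.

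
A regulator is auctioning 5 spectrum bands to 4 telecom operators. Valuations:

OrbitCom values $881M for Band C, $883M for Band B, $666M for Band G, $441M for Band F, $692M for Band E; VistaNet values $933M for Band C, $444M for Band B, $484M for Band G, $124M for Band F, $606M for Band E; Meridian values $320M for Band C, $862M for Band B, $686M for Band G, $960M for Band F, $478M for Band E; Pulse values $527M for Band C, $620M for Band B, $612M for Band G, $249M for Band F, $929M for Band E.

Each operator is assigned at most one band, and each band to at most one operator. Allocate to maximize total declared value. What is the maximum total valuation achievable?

Optimal: OrbitCom→Band B ($883M), VistaNet→Band C ($933M), Meridian→Band F ($960M), Pulse→Band E ($929M) — total 883+933+960+929 = $3705M.

Maximum total: $3705M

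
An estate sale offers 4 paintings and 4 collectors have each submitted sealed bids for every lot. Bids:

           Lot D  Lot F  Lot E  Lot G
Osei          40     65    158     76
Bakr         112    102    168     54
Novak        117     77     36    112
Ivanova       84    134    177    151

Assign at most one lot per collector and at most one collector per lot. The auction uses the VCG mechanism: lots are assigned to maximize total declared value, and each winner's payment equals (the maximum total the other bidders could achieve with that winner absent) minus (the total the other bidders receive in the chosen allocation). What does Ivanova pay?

Ivanova pays $5.

Efficient allocation: Osei→Lot E ($158), Bakr→Lot F ($102), Novak→Lot D ($117), Ivanova→Lot G ($151); total welfare W = $528.
Ivanova receives Lot G at value $151, so the others get W − 151 = $377.
Without Ivanova: best allocation of the remaining 3 bidders over all 4 lots is Osei→Lot E ($158), Bakr→Lot D ($112), Novak→Lot G ($112), total $382.
VCG payment = (others' best without Ivanova) − (others' welfare with Ivanova) = 382 − 377 = $5.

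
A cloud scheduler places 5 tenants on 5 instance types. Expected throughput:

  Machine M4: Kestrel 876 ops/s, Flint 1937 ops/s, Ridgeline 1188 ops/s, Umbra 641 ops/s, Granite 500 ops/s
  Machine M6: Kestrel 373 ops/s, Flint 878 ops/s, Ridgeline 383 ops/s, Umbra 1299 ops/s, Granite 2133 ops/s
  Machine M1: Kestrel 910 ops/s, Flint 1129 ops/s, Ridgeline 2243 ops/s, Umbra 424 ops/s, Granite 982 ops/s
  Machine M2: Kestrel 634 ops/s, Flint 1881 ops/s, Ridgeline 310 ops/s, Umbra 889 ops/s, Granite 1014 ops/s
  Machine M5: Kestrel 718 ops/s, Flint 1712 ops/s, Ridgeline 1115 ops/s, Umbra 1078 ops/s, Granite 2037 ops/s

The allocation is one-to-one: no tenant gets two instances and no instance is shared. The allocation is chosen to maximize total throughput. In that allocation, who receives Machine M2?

Flint receives Machine M2.

Optimal: Kestrel→Machine M4 (876 ops/s), Flint→Machine M2 (1881 ops/s), Ridgeline→Machine M1 (2243 ops/s), Umbra→Machine M6 (1299 ops/s), Granite→Machine M5 (2037 ops/s) — total 876+1881+2243+1299+2037 = 8336 ops/s.
Max-entry greedy (repeatedly take the single best remaining cell) gives 8025 ops/s, worse by 311.
Next-best assignment: Kestrel→Machine M4, Flint→Machine M2, Ridgeline→Machine M1, Umbra→Machine M5, Granite→Machine M6 = 8211 ops/s.
Swapping Umbra↔Kestrel (Umbra→Machine M4 641 ops/s, Kestrel→Machine M6 373 ops/s) loses 1161.
Flint's own top instance is Machine M4 (1937 ops/s), but forcing Flint→Machine M4 and reassigning the rest optimally gives only 8150 ops/s — worse by 186.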